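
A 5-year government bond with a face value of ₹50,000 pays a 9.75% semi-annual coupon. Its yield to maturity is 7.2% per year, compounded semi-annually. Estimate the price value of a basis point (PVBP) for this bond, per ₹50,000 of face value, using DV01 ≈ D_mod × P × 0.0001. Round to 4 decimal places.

Periodic yield y = 0.036.
  t   CF        PV=CF/(1+0.036)^t    t·PV
  1     2,437.50     2,352.7992     2,352.7992
  2     2,437.50     2,271.0417     4,542.0835
  3     2,437.50     2,192.1252     6,576.3757
  4     2,437.50     2,115.9510     8,463.8039
  5     2,437.50     2,042.4237    10,212.1186
  6     2,437.50     1,971.4515    11,828.7089
  7     2,437.50     1,902.9454    13,320.6181
  8     2,437.50     1,836.8199    14,694.5594
  9     2,437.50     1,772.9922    15,956.9298
  10   52,437.50    36,816.6632   368,166.6316
  Σ                 55,275.2131   456,114.6286
P = 55,275.2131; D_Mac = 8.25170 half-year periods = 4.12585 yrs; D_mod = 3.98248 yrs.
DV01 ≈ 3.98248 × 55,275.2131 × 0.0001 = 22.013254.

₹22.0133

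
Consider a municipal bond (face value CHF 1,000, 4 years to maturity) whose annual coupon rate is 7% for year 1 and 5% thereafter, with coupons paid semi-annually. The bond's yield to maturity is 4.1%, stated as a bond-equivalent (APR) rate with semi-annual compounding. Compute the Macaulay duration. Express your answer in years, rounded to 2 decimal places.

Periodic yield y = 0.0205. Discount each cash flow and weight by its period:
  t   CF        PV=CF/(1+0.0205)^t    t·PV
  1        35.00        34.2969        34.2969
  2        35.00        33.6080        67.2159
  3        25.00        23.5234        70.5703
  4        25.00        23.0509        92.2036
  5        25.00        22.5879       112.9393
  6        25.00        22.1341       132.8046
  7        25.00        21.6895       151.8263
  8     1,025.00       871.4045     6,971.2359
  Σ                  1,052.2951     7,633.0929
Price P = Σ PV = 1,052.2951.
Macaulay duration = Σ(t·PV) / P = 7,633.0929 / 1,052.2951 = 7.25376 half-year periods.
In years: 7.25376 / 2 = 3.62688 years.

3.63 years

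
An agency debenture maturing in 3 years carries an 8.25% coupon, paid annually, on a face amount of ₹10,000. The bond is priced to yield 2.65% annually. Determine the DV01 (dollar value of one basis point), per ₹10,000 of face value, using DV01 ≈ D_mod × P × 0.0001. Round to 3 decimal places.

Periodic yield y = 0.0265.
  t   CF        PV=CF/(1+0.0265)^t    t·PV
  1       825.00       803.7019       803.7019
  2       825.00       782.9536     1,565.9073
  3    10,825.00    10,008.0864    30,024.2591
  Σ                 11,594.7419    32,393.8682
P = 11,594.7419; D_Mac = 2.79384 yrs; D_mod = 2.72172 yrs.
DV01 ≈ 2.72172 × 11,594.7419 × 0.0001 = 3.155759.

₹3.156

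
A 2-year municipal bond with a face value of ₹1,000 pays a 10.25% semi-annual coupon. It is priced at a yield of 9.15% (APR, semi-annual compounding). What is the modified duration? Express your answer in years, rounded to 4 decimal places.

Periodic yield y = 0.04575. First find Macaulay duration:
  t   CF        PV=CF/(1+0.04575)^t    t·PV
  1        51.25        49.0079        49.0079
  2        51.25        46.8639        93.7277
  3        51.25        44.8136       134.4409
  4     1,051.25       879.0114     3,516.0457
  Σ                  1,019.6968     3,793.2222
P = 1,019.6968; Macaulay duration = 3,793.2222 / 1,019.6968 = 3.71995 half-year periods = 1.85998 years.
Modified duration = D_Mac / (1 + y) = 1.85998 / 1.04575 = 1.77860 years.

1.7786 years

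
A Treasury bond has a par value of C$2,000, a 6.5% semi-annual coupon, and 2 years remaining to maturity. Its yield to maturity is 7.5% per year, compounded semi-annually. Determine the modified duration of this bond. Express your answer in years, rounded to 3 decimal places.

Periodic yield y = 0.0375. First find Macaulay duration:
  t   CF        PV=CF/(1+0.0375)^t    t·PV
  1        65.00        62.6506        62.6506
  2        65.00        60.3861       120.7722
  3        65.00        58.2035       174.6105
  4     2,065.00     1,782.2459     7,128.9838
  Σ                  1,963.4862     7,487.0171
P = 1,963.4862; Macaulay duration = 7,487.0171 / 1,963.4862 = 3.81312 half-year periods = 1.90656 years.
Modified duration = D_Mac / (1 + y) = 1.90656 / 1.0375 = 1.83765 years.

1.838 years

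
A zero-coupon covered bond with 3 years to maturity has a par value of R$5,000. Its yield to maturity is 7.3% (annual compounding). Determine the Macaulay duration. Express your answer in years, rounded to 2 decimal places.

A zero-coupon bond has a single cash flow at maturity, so its Macaulay duration equals its maturity: 3 years.

3.00 years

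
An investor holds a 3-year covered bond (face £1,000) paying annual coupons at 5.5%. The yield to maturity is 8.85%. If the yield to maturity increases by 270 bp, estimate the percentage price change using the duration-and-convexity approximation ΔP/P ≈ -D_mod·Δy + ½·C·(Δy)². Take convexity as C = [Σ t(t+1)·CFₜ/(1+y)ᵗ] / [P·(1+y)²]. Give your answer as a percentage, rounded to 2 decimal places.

-6.70%

With y = 0.0885:
  t   CF        PV=CF/(1+0.0885)^t    t·PV        t(t+1)·PV
  1        55.00        50.5282        50.5282         101.0565
  2        55.00        46.4201        92.8401         278.5204
  3     1,055.00       818.0261     2,454.0783       9,816.3132
  Σ                    914.9744     2,597.4467      10,195.8901
P = 914.9744; D_Mac = 2.83882 yrs; D_mod = 2.60801 yrs; C = 9.40501.
Duration effect: -2.60801 × (+0.027) = -0.070416
Convexity effect: 0.5 × 9.40501 × (0.027)² = +0.0034281
ΔP/P ≈ -0.070416 + 0.0034281 = -0.066988 = -6.6988%.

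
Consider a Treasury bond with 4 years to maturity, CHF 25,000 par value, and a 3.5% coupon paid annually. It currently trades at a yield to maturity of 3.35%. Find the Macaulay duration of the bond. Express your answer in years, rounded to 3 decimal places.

Periodic yield y = 0.0335. Discount each cash flow and weight by its year:
  t   CF        PV=CF/(1+0.0335)^t    t·PV
  1       875.00       846.6376       846.6376
  2       875.00       819.1946     1,638.3892
  3       875.00       792.6411     2,377.9234
  4    25,875.00    22,679.7590    90,719.0358
  Σ                 25,138.2324    95,581.9861
Price P = Σ PV = 25,138.2324.
Macaulay duration = Σ(t·PV) / P = 95,581.9861 / 25,138.2324 = 3.80226 years.

3.802 years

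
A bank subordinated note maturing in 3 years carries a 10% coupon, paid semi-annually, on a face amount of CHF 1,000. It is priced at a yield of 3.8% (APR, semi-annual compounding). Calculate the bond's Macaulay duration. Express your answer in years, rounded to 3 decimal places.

2.694 years

Periodic yield y = 0.019. Discount each cash flow and weight by its period:
  t   CF        PV=CF/(1+0.019)^t    t·PV
  1        50.00        49.0677        49.0677
  2        50.00        48.1528        96.3056
  3        50.00        47.2550       141.7649
  4        50.00        46.3739       185.4954
  5        50.00        45.5092       227.5459
  6     1,050.00       937.8733     5,627.2401
  Σ                  1,174.2319     6,327.4197
Price P = Σ PV = 1,174.2319.
Macaulay duration = Σ(t·PV) / P = 6,327.4197 / 1,174.2319 = 5.38856 half-year periods.
In years: 5.38856 / 2 = 2.69428 years.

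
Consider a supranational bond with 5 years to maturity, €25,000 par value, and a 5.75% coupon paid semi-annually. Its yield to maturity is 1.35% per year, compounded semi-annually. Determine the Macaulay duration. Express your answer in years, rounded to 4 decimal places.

4.4792 years

Periodic yield y = 0.00675. Discount each cash flow and weight by its period:
  t   CF        PV=CF/(1+0.00675)^t    t·PV
  1       718.75       713.9310       713.9310
  2       718.75       709.1442     1,418.2885
  3       718.75       704.3896     2,113.1688
  4       718.75       699.6669     2,798.6674
  5       718.75       694.9758     3,474.8789
  6       718.75       690.3161     4,141.8968
  7       718.75       685.6877     4,799.8142
  8       718.75       681.0904     5,448.7231
  9       718.75       676.5239     6,088.7147
  10   25,718.75    24,045.4813   240,454.8128
  Σ                 30,301.2069   271,452.8963
Price P = Σ PV = 30,301.2069.
Macaulay duration = Σ(t·PV) / P = 271,452.8963 / 30,301.2069 = 8.95848 half-year periods.
In years: 8.95848 / 2 = 4.47924 years.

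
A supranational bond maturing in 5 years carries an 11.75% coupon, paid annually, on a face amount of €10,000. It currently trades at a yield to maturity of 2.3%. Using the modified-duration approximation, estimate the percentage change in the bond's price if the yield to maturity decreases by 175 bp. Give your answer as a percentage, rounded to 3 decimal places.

+7.221%

Periodic yield y = 0.023. Modified duration first:
  t   CF        PV=CF/(1+0.023)^t    t·PV
  1     1,175.00     1,148.5826     1,148.5826
  2     1,175.00     1,122.7591     2,245.5183
  3     1,175.00     1,097.5163     3,292.5488
  4     1,175.00     1,072.8409     4,291.3637
  5    11,175.00     9,974.0000    49,869.9999
  Σ                 14,415.6989    60,848.0133
P = 14,415.6989; D_Mac = 4.22095 yrs; D_mod = 4.22095/(1+0.023) = 4.12606 yrs.
ΔP/P ≈ -D_mod · Δy = -4.12606 × (-0.0175) = +0.072206 = +7.2206%.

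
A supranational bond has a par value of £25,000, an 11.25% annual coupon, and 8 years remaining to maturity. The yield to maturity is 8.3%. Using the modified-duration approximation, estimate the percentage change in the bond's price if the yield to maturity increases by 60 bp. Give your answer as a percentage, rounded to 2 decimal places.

Periodic yield y = 0.083. Modified duration first:
  t   CF        PV=CF/(1+0.083)^t    t·PV
  1     2,812.50     2,596.9529     2,596.9529
  2     2,812.50     2,397.9251     4,795.8502
  3     2,812.50     2,214.1506     6,642.4519
  4     2,812.50     2,044.4604     8,177.8416
  5     2,812.50     1,887.7751     9,438.8754
  6     2,812.50     1,743.0979    10,458.5877
  7     2,812.50     1,609.5087    11,266.5611
  8    27,812.50    14,696.4478   117,571.5821
  Σ                 29,190.3186   170,948.7029
P = 29,190.3186; D_Mac = 5.85635 yrs; D_mod = 5.85635/(1+0.083) = 5.40752 yrs.
ΔP/P ≈ -D_mod · Δy = -5.40752 × (+0.006) = -0.032445 = -3.2445%.

-3.24%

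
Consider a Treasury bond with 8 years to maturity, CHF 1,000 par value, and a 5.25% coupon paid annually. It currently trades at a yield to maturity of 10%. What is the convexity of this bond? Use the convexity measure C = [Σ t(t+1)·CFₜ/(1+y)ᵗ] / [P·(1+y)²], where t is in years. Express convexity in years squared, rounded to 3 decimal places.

44.975

With y = 0.1:
  t   CF        PV=CF/(1+0.1)^t    t·PV        t(t+1)·PV
  1        52.50        47.7273        47.7273          95.4545
  2        52.50        43.3884        86.7769         260.3306
  3        52.50        39.4440       118.3321         473.3283
  4        52.50        35.8582       143.4328         717.1641
  5        52.50        32.5984       162.9918         977.9511
  6        52.50        29.6349       177.8093       1,244.6650
  7        52.50        26.9408       188.5856       1,508.6849
  8     1,052.50       490.9990     3,927.9921      35,351.9293
  Σ                    746.5910     4,853.6479      40,629.5078
P = 746.5910.
Convexity = Σ t(t+1)·PV / [P·(1+y)²] = 40,629.5078 / (746.5910 × 1.210000) = 44.97523.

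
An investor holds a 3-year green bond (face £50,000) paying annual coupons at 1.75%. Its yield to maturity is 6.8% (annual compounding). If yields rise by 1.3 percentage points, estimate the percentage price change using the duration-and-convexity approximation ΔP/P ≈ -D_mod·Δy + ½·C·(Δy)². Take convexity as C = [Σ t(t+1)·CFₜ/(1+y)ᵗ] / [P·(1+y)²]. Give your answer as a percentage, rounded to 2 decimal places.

-3.50%

With y = 0.068:
  t   CF        PV=CF/(1+0.068)^t    t·PV        t(t+1)·PV
  1       875.00       819.2884       819.2884       1,638.5768
  2       875.00       767.1240     1,534.2479       4,602.7438
  3    50,875.00    41,762.9015   125,288.7046     501,154.8183
  Σ                 43,349.3139   127,642.2409     507,396.1389
P = 43,349.3139; D_Mac = 2.94450 yrs; D_mod = 2.75703 yrs; C = 10.26177.
Duration effect: -2.75703 × (+0.013) = -0.035841
Convexity effect: 0.5 × 10.26177 × (0.013)² = +0.0008671
ΔP/P ≈ -0.035841 + 0.0008671 = -0.034974 = -3.4974%.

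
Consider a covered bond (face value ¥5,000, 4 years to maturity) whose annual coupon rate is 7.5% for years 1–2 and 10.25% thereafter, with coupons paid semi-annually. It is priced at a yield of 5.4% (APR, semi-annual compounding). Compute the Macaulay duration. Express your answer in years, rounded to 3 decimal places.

3.536 years

Periodic yield y = 0.027. Discount each cash flow and weight by its period:
  t   CF        PV=CF/(1+0.027)^t    t·PV
  1       187.50       182.5706       182.5706
  2       187.50       177.7708       355.5416
  3       187.50       173.0972       519.2915
  4       187.50       168.5464       674.1856
  5       256.25       224.2909     1,121.4545
  6       256.25       218.3943     1,310.3655
  7       256.25       212.6526     1,488.5684
  8     5,256.25     4,247.2954    33,978.3630
  Σ                  5,604.6181    39,630.3407
Price P = Σ PV = 5,604.6181.
Macaulay duration = Σ(t·PV) / P = 39,630.3407 / 5,604.6181 = 7.07102 half-year periods.
In years: 7.07102 / 2 = 3.53551 years.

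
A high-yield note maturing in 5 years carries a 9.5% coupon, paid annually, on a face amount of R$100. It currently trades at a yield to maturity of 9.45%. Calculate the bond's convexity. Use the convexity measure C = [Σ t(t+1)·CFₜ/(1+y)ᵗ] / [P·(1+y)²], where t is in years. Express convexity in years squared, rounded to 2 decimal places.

With y = 0.0945:
  t   CF        PV=CF/(1+0.0945)^t    t·PV        t(t+1)·PV
  1         9.50         8.6798         8.6798          17.3595
  2         9.50         7.9303        15.8607          47.5821
  3         9.50         7.2456        21.7369          86.9476
  4         9.50         6.6200        26.4802         132.4008
  5       109.50        69.7165       348.5823       2,091.4936
  Σ                    100.1922       421.3398       2,375.7836
P = 100.1922.
Convexity = Σ t(t+1)·PV / [P·(1+y)²] = 2,375.7836 / (100.1922 × 1.197930) = 19.79435.

19.79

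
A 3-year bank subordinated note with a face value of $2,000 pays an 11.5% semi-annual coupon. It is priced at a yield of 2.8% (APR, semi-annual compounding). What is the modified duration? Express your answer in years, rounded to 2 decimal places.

Periodic yield y = 0.014. First find Macaulay duration:
  t   CF        PV=CF/(1+0.014)^t    t·PV
  1       115.00       113.4122       113.4122
  2       115.00       111.8464       223.6928
  3       115.00       110.3021       330.9064
  4       115.00       108.7792       435.1170
  5       115.00       107.2774       536.3868
  6     2,115.00     1,945.7303    11,674.3818
  Σ                  2,497.3477    13,313.8970
P = 2,497.3477; Macaulay duration = 13,313.8970 / 2,497.3477 = 5.33121 half-year periods = 2.66561 years.
Modified duration = D_Mac / (1 + y) = 2.66561 / 1.014 = 2.62880 years.

2.63 years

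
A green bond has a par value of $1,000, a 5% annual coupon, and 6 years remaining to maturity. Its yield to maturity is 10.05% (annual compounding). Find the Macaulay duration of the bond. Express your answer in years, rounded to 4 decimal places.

5.2260 years

Periodic yield y = 0.1005. Discount each cash flow and weight by its year:
  t   CF        PV=CF/(1+0.1005)^t    t·PV
  1        50.00        45.4339        45.4339
  2        50.00        41.2848        82.5695
  3        50.00        37.5146       112.5437
  4        50.00        34.0887       136.3546
  5        50.00        30.9756       154.8780
  6     1,050.00       591.0837     3,546.5025
  Σ                    780.3812     4,078.2822
Price P = Σ PV = 780.3812.
Macaulay duration = Σ(t·PV) / P = 4,078.2822 / 780.3812 = 5.22601 years.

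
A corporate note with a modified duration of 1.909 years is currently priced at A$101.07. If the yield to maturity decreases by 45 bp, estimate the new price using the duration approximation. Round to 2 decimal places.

A$101.94

Duration approximation: ΔP/P ≈ -D_mod · Δy = -1.909 × (-0.0045) = +0.0085905.
New price ≈ 101.07 × (1 + 0.0085905) = 101.938241835.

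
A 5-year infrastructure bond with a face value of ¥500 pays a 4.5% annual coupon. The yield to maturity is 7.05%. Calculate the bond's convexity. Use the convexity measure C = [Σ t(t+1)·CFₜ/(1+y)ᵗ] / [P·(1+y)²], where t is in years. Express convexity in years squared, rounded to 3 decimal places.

23.136

With y = 0.0705:
  t   CF        PV=CF/(1+0.0705)^t    t·PV        t(t+1)·PV
  1        22.50        21.0182        21.0182          42.0364
  2        22.50        19.6340        39.2680         117.8041
  3        22.50        18.3410        55.0229         220.0917
  4        22.50        17.1331        68.5324         342.6619
  5       522.50       371.6661     1,858.3304      11,149.9826
  Σ                    447.7924     2,042.1720      11,872.5768
P = 447.7924.
Convexity = Σ t(t+1)·PV / [P·(1+y)²] = 11,872.5768 / (447.7924 × 1.145970) = 23.13635.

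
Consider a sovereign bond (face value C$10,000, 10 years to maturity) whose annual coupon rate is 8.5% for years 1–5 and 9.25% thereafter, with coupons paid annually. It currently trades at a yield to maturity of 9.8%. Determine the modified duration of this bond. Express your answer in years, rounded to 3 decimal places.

6.377 years

Periodic yield y = 0.098. First find Macaulay duration:
  t   CF        PV=CF/(1+0.098)^t    t·PV
  1       850.00       774.1348       774.1348
  2       850.00       705.0408     1,410.0816
  3       850.00       642.1137     1,926.3410
  4       850.00       584.8030     2,339.2119
  5       850.00       532.6074     2,663.0372
  6       925.00       527.8709     3,167.2252
  7       925.00       480.7567     3,365.2970
  8       925.00       437.8476     3,502.7811
  9       925.00       398.7683     3,588.9151
  10   10,925.00     4,289.4148    42,894.1479
  Σ                  9,373.3580    65,631.1726
P = 9,373.3580; Macaulay duration = 65,631.1726 / 9,373.3580 = 7.00188 years.
Modified duration = D_Mac / (1 + y) = 7.00188 / 1.098 = 6.37694 years.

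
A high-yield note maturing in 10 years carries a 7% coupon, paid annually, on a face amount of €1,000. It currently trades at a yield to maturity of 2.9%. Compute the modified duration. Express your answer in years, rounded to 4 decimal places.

Periodic yield y = 0.029. First find Macaulay duration:
  t   CF        PV=CF/(1+0.029)^t    t·PV
  1        70.00        68.0272        68.0272
  2        70.00        66.1100       132.2200
  3        70.00        64.2469       192.7406
  4        70.00        62.4362       249.7448
  5        70.00        60.6766       303.3830
  6        70.00        58.9666       353.7994
  7        70.00        57.3047       401.1331
  8        70.00        55.6897       445.5178
  9        70.00        54.1202       487.0821
  10    1,070.00       803.9518     8,039.5183
  Σ                  1,351.5300    10,673.1663
P = 1,351.5300; Macaulay duration = 10,673.1663 / 1,351.5300 = 7.89710 years.
Modified duration = D_Mac / (1 + y) = 7.89710 / 1.029 = 7.67454 years.

7.6745 years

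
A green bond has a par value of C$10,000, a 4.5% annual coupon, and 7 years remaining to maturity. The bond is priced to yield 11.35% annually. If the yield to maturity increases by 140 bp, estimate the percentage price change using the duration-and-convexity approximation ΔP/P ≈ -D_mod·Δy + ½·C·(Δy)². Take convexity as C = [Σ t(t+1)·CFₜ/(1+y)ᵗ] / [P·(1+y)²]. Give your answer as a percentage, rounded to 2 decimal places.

With y = 0.1135:
  t   CF        PV=CF/(1+0.1135)^t    t·PV        t(t+1)·PV
  1       450.00       404.1311       404.1311         808.2622
  2       450.00       362.9377       725.8754       2,177.6261
  3       450.00       325.9431       977.8294       3,911.3177
  4       450.00       292.7195     1,170.8779       5,854.3896
  5       450.00       262.8823     1,314.4117       7,886.4701
  6       450.00       236.0865     1,416.5191       9,915.6337
  7    10,450.00     4,923.6224    34,465.3570     275,722.8557
  Σ                  6,808.3227    40,475.0016     306,276.5553
P = 6,808.3227; D_Mac = 5.94493 yrs; D_mod = 5.33896 yrs; C = 36.28216.
Duration effect: -5.33896 × (+0.014) = -0.074745
Convexity effect: 0.5 × 36.28216 × (0.014)² = +0.0035557
ΔP/P ≈ -0.074745 + 0.0035557 = -0.071190 = -7.1190%.

-7.12%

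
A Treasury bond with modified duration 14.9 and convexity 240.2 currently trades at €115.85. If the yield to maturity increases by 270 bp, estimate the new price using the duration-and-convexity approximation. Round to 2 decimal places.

€79.39

Duration effect: -D_mod·Δy = -14.9 × (+0.027) = -0.402300
Convexity effect: ½·C·(Δy)² = 0.5 × 240.2 × (0.027)² = +0.0875529
ΔP/P ≈ -0.402300 + 0.0875529 = -0.3147471
New price ≈ 115.85 × (1 - 0.3147471) = 79.386548465.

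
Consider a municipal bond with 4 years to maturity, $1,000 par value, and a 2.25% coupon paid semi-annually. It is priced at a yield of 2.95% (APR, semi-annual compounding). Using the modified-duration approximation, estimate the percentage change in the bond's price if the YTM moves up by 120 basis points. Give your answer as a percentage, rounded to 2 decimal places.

Periodic yield y = 0.01475. Modified duration first:
  t   CF        PV=CF/(1+0.01475)^t    t·PV
  1        11.25        11.0865        11.0865
  2        11.25        10.9253        21.8507
  3        11.25        10.7665        32.2996
  4        11.25        10.6100        42.4401
  5        11.25        10.4558        52.2790
  6        11.25        10.3038        61.8229
  7        11.25        10.1540        71.0783
  8     1,011.25       899.4687     7,195.7496
  Σ                    973.7707     7,488.6066
P = 973.7707; D_Mac = 7.69032 half-year periods = 3.84516 yrs; D_mod = 3.84516/(1+0.01475) = 3.78927 yrs.
ΔP/P ≈ -D_mod · Δy = -3.78927 × (+0.012) = -0.045471 = -4.5471%.

-4.55%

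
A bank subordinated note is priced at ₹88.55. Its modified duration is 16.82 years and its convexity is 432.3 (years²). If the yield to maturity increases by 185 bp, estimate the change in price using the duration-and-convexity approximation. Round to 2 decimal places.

Duration effect: -D_mod·Δy = -16.82 × (+0.0185) = -0.311170
Convexity effect: ½·C·(Δy)² = 0.5 × 432.3 × (0.0185)² = +0.0739773375
ΔP/P ≈ -0.311170 + 0.0739773375 = -0.2371926625
ΔP ≈ 88.55 × (-0.2371926625) = -21.003410264375.

-₹21.00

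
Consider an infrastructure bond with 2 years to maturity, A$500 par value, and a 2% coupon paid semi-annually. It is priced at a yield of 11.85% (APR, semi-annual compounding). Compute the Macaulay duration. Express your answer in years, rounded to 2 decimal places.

1.97 years

Periodic yield y = 0.05925. Discount each cash flow and weight by its period:
  t   CF        PV=CF/(1+0.05925)^t    t·PV
  1         5.00         4.7203         4.7203
  2         5.00         4.4563         8.9126
  3         5.00         4.2070        12.6211
  4       505.00       401.1414     1,604.5656
  Σ                    414.5250     1,630.8196
Price P = Σ PV = 414.5250.
Macaulay duration = Σ(t·PV) / P = 1,630.8196 / 414.5250 = 3.93419 half-year periods.
In years: 3.93419 / 2 = 1.96709 years.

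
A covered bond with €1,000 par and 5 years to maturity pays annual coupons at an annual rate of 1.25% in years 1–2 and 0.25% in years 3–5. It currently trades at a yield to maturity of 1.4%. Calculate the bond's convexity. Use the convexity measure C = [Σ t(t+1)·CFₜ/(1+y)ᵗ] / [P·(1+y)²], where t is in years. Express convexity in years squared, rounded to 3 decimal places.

With y = 0.014:
  t   CF        PV=CF/(1+0.014)^t    t·PV        t(t+1)·PV
  1        12.50        12.3274        12.3274          24.6548
  2        12.50        12.1572        24.3144          72.9433
  3         2.50         2.3979         7.1936          28.7745
  4         2.50         2.3648         9.4591          47.2953
  5     1,002.50       935.1787     4,675.8935      28,055.3610
  Σ                    964.4260     4,729.1880      28,229.0289
P = 964.4260.
Convexity = Σ t(t+1)·PV / [P·(1+y)²] = 28,229.0289 / (964.4260 × 1.028196) = 28.46762.

28.468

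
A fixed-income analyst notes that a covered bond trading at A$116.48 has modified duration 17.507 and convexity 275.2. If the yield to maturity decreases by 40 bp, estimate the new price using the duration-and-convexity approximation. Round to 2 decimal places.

Duration effect: -D_mod·Δy = -17.507 × (-0.004) = +0.070028
Convexity effect: ½·C·(Δy)² = 0.5 × 275.2 × (-0.004)² = +0.0022016
ΔP/P ≈ +0.070028 + 0.0022016 = +0.0722296
New price ≈ 116.48 × (1 + 0.0722296) = 124.893303808.

A$124.89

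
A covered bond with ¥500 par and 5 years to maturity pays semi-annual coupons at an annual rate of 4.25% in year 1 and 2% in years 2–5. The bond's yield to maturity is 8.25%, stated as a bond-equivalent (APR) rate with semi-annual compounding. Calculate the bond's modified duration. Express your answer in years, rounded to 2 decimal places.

4.45 years

Periodic yield y = 0.04125. First find Macaulay duration:
  t   CF        PV=CF/(1+0.04125)^t    t·PV
  1       10.625        10.2041        10.2041
  2       10.625         9.7998        19.5997
  3        5.000         4.4290        13.2870
  4        5.000         4.2535        17.0141
  5        5.000         4.0850        20.4251
  6        5.000         3.9232        23.5392
  7        5.000         3.7678        26.3744
  8        5.000         3.6185        28.9481
  9        5.000         3.4752        31.2764
  10     505.000       337.0864     3,370.8640
  Σ                    384.6425     3,561.5322
P = 384.6425; Macaulay duration = 3,561.5322 / 384.6425 = 9.25933 half-year periods = 4.62967 years.
Modified duration = D_Mac / (1 + y) = 4.62967 / 1.04125 = 4.44626 years.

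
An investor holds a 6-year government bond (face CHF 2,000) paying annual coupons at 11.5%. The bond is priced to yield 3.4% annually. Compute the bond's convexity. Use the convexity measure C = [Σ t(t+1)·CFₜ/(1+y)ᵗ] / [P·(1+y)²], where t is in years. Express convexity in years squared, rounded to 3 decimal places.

With y = 0.034:
  t   CF        PV=CF/(1+0.034)^t    t·PV        t(t+1)·PV
  1       230.00       222.4371       222.4371         444.8743
  2       230.00       215.1230       430.2459       1,290.7377
  3       230.00       208.0493       624.1478       2,496.5914
  4       230.00       201.2082       804.8328       4,024.1640
  5       230.00       194.5921       972.9604       5,837.7622
  6     2,230.00     1,824.6587    10,947.9519      76,635.6633
  Σ                  2,866.0683    14,002.5760      90,729.7929
P = 2,866.0683.
Convexity = Σ t(t+1)·PV / [P·(1+y)²] = 90,729.7929 / (2,866.0683 × 1.069156) = 29.60890.

29.609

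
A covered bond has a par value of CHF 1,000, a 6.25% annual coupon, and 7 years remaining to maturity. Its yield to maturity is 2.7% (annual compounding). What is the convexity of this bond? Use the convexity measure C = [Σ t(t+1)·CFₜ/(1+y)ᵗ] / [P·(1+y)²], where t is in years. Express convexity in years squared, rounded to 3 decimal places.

With y = 0.027:
  t   CF        PV=CF/(1+0.027)^t    t·PV        t(t+1)·PV
  1        62.50        60.8569        60.8569         121.7137
  2        62.50        59.2569       118.5139         355.5416
  3        62.50        57.6991       173.0972         692.3886
  4        62.50        56.1821       224.7285       1,123.6427
  5        62.50        54.7051       273.5255       1,641.1529
  6        62.50        53.2669       319.6014       2,237.2095
  7     1,062.50       881.7304     6,172.1131      49,376.9046
  Σ                  1,223.6974     7,342.4363      55,548.5536
P = 1,223.6974.
Convexity = Σ t(t+1)·PV / [P·(1+y)²] = 55,548.5536 / (1,223.6974 × 1.054729) = 43.03857.

43.039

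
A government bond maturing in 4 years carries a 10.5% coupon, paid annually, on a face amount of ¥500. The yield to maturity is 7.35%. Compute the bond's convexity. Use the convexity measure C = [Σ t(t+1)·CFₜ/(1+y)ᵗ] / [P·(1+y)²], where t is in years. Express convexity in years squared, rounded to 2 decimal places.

With y = 0.0735:
  t   CF        PV=CF/(1+0.0735)^t    t·PV        t(t+1)·PV
  1        52.50        48.9054        48.9054          97.8109
  2        52.50        45.5570        91.1140         273.3421
  3        52.50        42.4378       127.3135         509.2539
  4       552.50       416.0295     1,664.1178       8,320.5892
  Σ                    552.9297     1,931.4508       9,200.9961
P = 552.9297.
Convexity = Σ t(t+1)·PV / [P·(1+y)²] = 9,200.9961 / (552.9297 × 1.152402) = 14.43979.

14.44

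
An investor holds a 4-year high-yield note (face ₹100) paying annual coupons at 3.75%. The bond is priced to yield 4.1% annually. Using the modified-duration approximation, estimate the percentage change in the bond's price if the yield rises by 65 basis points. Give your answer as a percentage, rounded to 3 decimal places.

-2.364%

Periodic yield y = 0.041. Modified duration first:
  t   CF        PV=CF/(1+0.041)^t    t·PV
  1         3.75         3.6023         3.6023
  2         3.75         3.4604         6.9209
  3         3.75         3.3241         9.9724
  4       103.75        88.3457       353.3826
  Σ                     98.7325       373.8782
P = 98.7325; D_Mac = 3.78678 yrs; D_mod = 3.78678/(1+0.041) = 3.63764 yrs.
ΔP/P ≈ -D_mod · Δy = -3.63764 × (+0.0065) = -0.023645 = -2.3645%.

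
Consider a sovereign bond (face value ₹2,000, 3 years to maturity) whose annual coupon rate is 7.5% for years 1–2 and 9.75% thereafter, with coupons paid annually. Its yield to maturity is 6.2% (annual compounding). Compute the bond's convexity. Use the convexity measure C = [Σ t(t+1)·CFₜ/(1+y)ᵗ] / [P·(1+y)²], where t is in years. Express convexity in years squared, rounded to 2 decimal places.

9.71

With y = 0.062:
  t   CF        PV=CF/(1+0.062)^t    t·PV        t(t+1)·PV
  1       150.00       141.2429       141.2429         282.4859
  2       150.00       132.9971       265.9942         797.9827
  3     2,195.00     1,832.5717     5,497.7151      21,990.8603
  Σ                  2,106.8117     5,904.9523      23,071.3289
P = 2,106.8117.
Convexity = Σ t(t+1)·PV / [P·(1+y)²] = 23,071.3289 / (2,106.8117 × 1.127844) = 9.70952.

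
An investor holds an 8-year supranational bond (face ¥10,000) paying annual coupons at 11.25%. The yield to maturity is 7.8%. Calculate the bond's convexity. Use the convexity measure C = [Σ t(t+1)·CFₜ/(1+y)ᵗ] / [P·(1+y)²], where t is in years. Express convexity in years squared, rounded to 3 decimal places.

With y = 0.078:
  t   CF        PV=CF/(1+0.078)^t    t·PV        t(t+1)·PV
  1     1,125.00     1,043.5993     1,043.5993       2,087.1985
  2     1,125.00       968.0884     1,936.1767       5,808.5302
  3     1,125.00       898.0412     2,694.1235      10,776.4939
  4     1,125.00       833.0623     3,332.2492      16,661.2459
  5     1,125.00       772.7851     3,863.9253      23,183.5518
  6     1,125.00       716.8693     4,301.2156      30,108.5089
  7     1,125.00       664.9993     4,654.9952      37,239.9615
  8    11,125.00     6,100.2823    48,802.2584     439,220.3253
  Σ                 11,997.7270    70,628.5431     565,085.8161
P = 11,997.7270.
Convexity = Σ t(t+1)·PV / [P·(1+y)²] = 565,085.8161 / (11,997.7270 × 1.162084) = 40.53012.

40.530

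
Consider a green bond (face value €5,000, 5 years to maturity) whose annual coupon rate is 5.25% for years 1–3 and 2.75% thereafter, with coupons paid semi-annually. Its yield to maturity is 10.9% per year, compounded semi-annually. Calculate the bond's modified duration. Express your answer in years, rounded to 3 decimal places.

4.158 years

Periodic yield y = 0.0545. First find Macaulay duration:
  t   CF        PV=CF/(1+0.0545)^t    t·PV
  1       131.25       124.4666       124.4666
  2       131.25       118.0337       236.0675
  3       131.25       111.9334       335.8001
  4       131.25       106.1483       424.5931
  5       131.25       100.6622       503.3110
  6       131.25        95.4596       572.7579
  7        68.75        47.4184       331.9286
  8        68.75        44.9676       359.7411
  9        68.75        42.6436       383.7920
  10    5,068.75     2,981.5015    29,815.0149
  Σ                  3,773.2348    33,087.4727
P = 3,773.2348; Macaulay duration = 33,087.4727 / 3,773.2348 = 8.76899 half-year periods = 4.38450 years.
Modified duration = D_Mac / (1 + y) = 4.38450 / 1.0545 = 4.15789 years.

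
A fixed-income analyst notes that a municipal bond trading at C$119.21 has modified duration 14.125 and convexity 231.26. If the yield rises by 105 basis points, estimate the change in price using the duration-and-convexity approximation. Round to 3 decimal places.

-C$16.161

Duration effect: -D_mod·Δy = -14.125 × (+0.0105) = -0.1483125
Convexity effect: ½·C·(Δy)² = 0.5 × 231.26 × (0.0105)² = +0.0127482075
ΔP/P ≈ -0.1483125 + 0.0127482075 = -0.1355642925
ΔP ≈ 119.21 × (-0.1355642925) = -16.160619308925.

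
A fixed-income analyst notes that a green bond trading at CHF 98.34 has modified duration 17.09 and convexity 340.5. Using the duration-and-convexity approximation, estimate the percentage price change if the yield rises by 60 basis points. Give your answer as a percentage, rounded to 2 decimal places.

Duration effect: -D_mod·Δy = -17.09 × (+0.006) = -0.102540
Convexity effect: ½·C·(Δy)² = 0.5 × 340.5 × (0.006)² = +0.0061290
ΔP/P ≈ -0.102540 + 0.0061290 = -0.096411
= -9.6411%.

-9.64%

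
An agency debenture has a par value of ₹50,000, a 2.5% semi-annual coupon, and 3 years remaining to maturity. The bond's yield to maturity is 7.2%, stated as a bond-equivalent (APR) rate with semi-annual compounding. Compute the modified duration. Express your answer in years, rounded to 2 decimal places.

Periodic yield y = 0.036. First find Macaulay duration:
  t   CF        PV=CF/(1+0.036)^t    t·PV
  1       625.00       603.2819       603.2819
  2       625.00       582.3184     1,164.6368
  3       625.00       562.0834     1,686.2502
  4       625.00       542.5515     2,170.2061
  5       625.00       523.6984     2,618.4920
  6    50,625.00    40,945.5306   245,673.1838
  Σ                 43,759.4642   253,916.0507
P = 43,759.4642; Macaulay duration = 253,916.0507 / 43,759.4642 = 5.80254 half-year periods = 2.90127 years.
Modified duration = D_Mac / (1 + y) = 2.90127 / 1.036 = 2.80045 years.

2.80 years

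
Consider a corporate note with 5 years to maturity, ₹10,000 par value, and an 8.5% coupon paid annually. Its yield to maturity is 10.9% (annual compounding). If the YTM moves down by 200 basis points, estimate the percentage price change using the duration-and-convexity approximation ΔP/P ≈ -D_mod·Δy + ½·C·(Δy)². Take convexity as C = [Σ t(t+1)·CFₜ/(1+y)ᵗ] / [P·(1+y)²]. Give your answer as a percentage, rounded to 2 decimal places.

+8.03%

With y = 0.109:
  t   CF        PV=CF/(1+0.109)^t    t·PV        t(t+1)·PV
  1       850.00       766.4563       766.4563       1,532.9125
  2       850.00       691.1238     1,382.2476       4,146.7427
  3       850.00       623.1955     1,869.5864       7,478.3456
  4       850.00       561.9436     2,247.7745      11,238.8723
  5    10,850.00     6,468.0297    32,340.1486     194,040.8919
  Σ                  9,110.7489    38,606.2133     218,437.7650
P = 9,110.7489; D_Mac = 4.23744 yrs; D_mod = 3.82095 yrs; C = 19.49443.
Duration effect: -3.82095 × (-0.02) = +0.076419
Convexity effect: 0.5 × 19.49443 × (-0.02)² = +0.0038989
ΔP/P ≈ +0.076419 + 0.0038989 = +0.080318 = +8.0318%.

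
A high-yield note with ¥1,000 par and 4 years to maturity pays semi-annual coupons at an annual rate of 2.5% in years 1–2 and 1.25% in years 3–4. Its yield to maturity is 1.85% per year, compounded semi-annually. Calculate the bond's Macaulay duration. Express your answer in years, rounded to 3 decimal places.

Periodic yield y = 0.00925. Discount each cash flow and weight by its period:
  t   CF        PV=CF/(1+0.00925)^t    t·PV
  1        12.50        12.3854        12.3854
  2        12.50        12.2719        24.5438
  3        12.50        12.1594        36.4783
  4        12.50        12.0480        48.1920
  5         6.25         5.9688        29.8439
  6         6.25         5.9141        35.4845
  7         6.25         5.8599        41.0192
  8     1,006.25       934.7938     7,478.3505
  Σ                  1,001.4014     7,706.2977
Price P = Σ PV = 1,001.4014.
Macaulay duration = Σ(t·PV) / P = 7,706.2977 / 1,001.4014 = 7.69551 half-year periods.
In years: 7.69551 / 2 = 3.84776 years.

3.848 years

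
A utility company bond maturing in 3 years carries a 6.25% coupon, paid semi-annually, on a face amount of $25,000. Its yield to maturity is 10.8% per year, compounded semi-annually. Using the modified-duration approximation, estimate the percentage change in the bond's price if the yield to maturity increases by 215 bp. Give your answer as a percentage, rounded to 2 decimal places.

Periodic yield y = 0.054. Modified duration first:
  t   CF        PV=CF/(1+0.054)^t    t·PV
  1       781.25       741.2239       741.2239
  2       781.25       703.2485     1,406.4970
  3       781.25       667.2187     2,001.6560
  4       781.25       633.0348     2,532.1392
  5       781.25       600.6023     3,003.0114
  6    25,781.25    18,804.4357   112,826.6141
  Σ                 22,149.7638   122,511.1417
P = 22,149.7638; D_Mac = 5.53104 half-year periods = 2.76552 yrs; D_mod = 2.76552/(1+0.054) = 2.62383 yrs.
ΔP/P ≈ -D_mod · Δy = -2.62383 × (+0.0215) = -0.056412 = -5.6412%.

-5.64%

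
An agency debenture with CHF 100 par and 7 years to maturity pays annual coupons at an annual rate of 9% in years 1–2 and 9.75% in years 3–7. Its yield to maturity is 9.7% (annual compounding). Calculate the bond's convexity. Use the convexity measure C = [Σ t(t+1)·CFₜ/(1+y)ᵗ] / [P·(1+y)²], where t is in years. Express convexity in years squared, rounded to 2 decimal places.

With y = 0.097:
  t   CF        PV=CF/(1+0.097)^t    t·PV        t(t+1)·PV
  1         9.00         8.2042         8.2042          16.4084
  2         9.00         7.4788        14.9575          44.8725
  3         9.75         7.3856        22.1567          88.6270
  4         9.75         6.7325        26.9301         134.6505
  5         9.75         6.1372        30.6861         184.1165
  6         9.75         5.5945        33.5673         234.9709
  7       109.75        57.4061       401.8428       3,214.7423
  Σ                     98.9389       538.3447       3,918.3882
P = 98.9389.
Convexity = Σ t(t+1)·PV / [P·(1+y)²] = 3,918.3882 / (98.9389 × 1.203409) = 32.90993.

32.91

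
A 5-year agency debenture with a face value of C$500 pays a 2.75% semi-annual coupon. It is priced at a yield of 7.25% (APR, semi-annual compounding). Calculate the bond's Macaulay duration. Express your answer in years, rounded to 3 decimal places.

Periodic yield y = 0.03625. Discount each cash flow and weight by its period:
  t   CF        PV=CF/(1+0.03625)^t    t·PV
  1        6.875         6.6345         6.6345
  2        6.875         6.4024        12.8048
  3        6.875         6.1784        18.5353
  4        6.875         5.9623        23.8492
  5        6.875         5.7537        28.7687
  6        6.875         5.5525        33.3148
  7        6.875         5.3582        37.5076
  8        6.875         5.1708        41.3663
  9        6.875         4.9899        44.9091
  10     506.875       355.0221     3,550.2214
  Σ                    407.0249     3,797.9117
Price P = Σ PV = 407.0249.
Macaulay duration = Σ(t·PV) / P = 3,797.9117 / 407.0249 = 9.33091 half-year periods.
In years: 9.33091 / 2 = 4.66545 years.

4.665 years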